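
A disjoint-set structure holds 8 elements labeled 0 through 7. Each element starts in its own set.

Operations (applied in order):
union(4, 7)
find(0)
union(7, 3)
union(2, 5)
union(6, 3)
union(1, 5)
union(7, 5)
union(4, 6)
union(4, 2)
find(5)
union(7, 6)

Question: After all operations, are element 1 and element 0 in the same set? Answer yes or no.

Step 1: union(4, 7) -> merged; set of 4 now {4, 7}
Step 2: find(0) -> no change; set of 0 is {0}
Step 3: union(7, 3) -> merged; set of 7 now {3, 4, 7}
Step 4: union(2, 5) -> merged; set of 2 now {2, 5}
Step 5: union(6, 3) -> merged; set of 6 now {3, 4, 6, 7}
Step 6: union(1, 5) -> merged; set of 1 now {1, 2, 5}
Step 7: union(7, 5) -> merged; set of 7 now {1, 2, 3, 4, 5, 6, 7}
Step 8: union(4, 6) -> already same set; set of 4 now {1, 2, 3, 4, 5, 6, 7}
Step 9: union(4, 2) -> already same set; set of 4 now {1, 2, 3, 4, 5, 6, 7}
Step 10: find(5) -> no change; set of 5 is {1, 2, 3, 4, 5, 6, 7}
Step 11: union(7, 6) -> already same set; set of 7 now {1, 2, 3, 4, 5, 6, 7}
Set of 1: {1, 2, 3, 4, 5, 6, 7}; 0 is not a member.

Answer: no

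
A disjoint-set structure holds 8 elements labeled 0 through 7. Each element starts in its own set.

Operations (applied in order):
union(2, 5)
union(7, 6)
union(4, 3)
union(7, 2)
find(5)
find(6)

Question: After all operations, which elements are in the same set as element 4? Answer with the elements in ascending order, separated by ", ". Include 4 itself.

Answer: 3, 4

Derivation:
Step 1: union(2, 5) -> merged; set of 2 now {2, 5}
Step 2: union(7, 6) -> merged; set of 7 now {6, 7}
Step 3: union(4, 3) -> merged; set of 4 now {3, 4}
Step 4: union(7, 2) -> merged; set of 7 now {2, 5, 6, 7}
Step 5: find(5) -> no change; set of 5 is {2, 5, 6, 7}
Step 6: find(6) -> no change; set of 6 is {2, 5, 6, 7}
Component of 4: {3, 4}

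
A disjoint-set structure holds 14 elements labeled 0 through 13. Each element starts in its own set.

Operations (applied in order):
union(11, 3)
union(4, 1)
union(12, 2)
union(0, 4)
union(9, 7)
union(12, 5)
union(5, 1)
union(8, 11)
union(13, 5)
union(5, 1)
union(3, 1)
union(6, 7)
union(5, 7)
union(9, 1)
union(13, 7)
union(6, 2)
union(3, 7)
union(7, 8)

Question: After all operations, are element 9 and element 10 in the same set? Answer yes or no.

Answer: no

Derivation:
Step 1: union(11, 3) -> merged; set of 11 now {3, 11}
Step 2: union(4, 1) -> merged; set of 4 now {1, 4}
Step 3: union(12, 2) -> merged; set of 12 now {2, 12}
Step 4: union(0, 4) -> merged; set of 0 now {0, 1, 4}
Step 5: union(9, 7) -> merged; set of 9 now {7, 9}
Step 6: union(12, 5) -> merged; set of 12 now {2, 5, 12}
Step 7: union(5, 1) -> merged; set of 5 now {0, 1, 2, 4, 5, 12}
Step 8: union(8, 11) -> merged; set of 8 now {3, 8, 11}
Step 9: union(13, 5) -> merged; set of 13 now {0, 1, 2, 4, 5, 12, 13}
Step 10: union(5, 1) -> already same set; set of 5 now {0, 1, 2, 4, 5, 12, 13}
Step 11: union(3, 1) -> merged; set of 3 now {0, 1, 2, 3, 4, 5, 8, 11, 12, 13}
Step 12: union(6, 7) -> merged; set of 6 now {6, 7, 9}
Step 13: union(5, 7) -> merged; set of 5 now {0, 1, 2, 3, 4, 5, 6, 7, 8, 9, 11, 12, 13}
Step 14: union(9, 1) -> already same set; set of 9 now {0, 1, 2, 3, 4, 5, 6, 7, 8, 9, 11, 12, 13}
Step 15: union(13, 7) -> already same set; set of 13 now {0, 1, 2, 3, 4, 5, 6, 7, 8, 9, 11, 12, 13}
Step 16: union(6, 2) -> already same set; set of 6 now {0, 1, 2, 3, 4, 5, 6, 7, 8, 9, 11, 12, 13}
Step 17: union(3, 7) -> already same set; set of 3 now {0, 1, 2, 3, 4, 5, 6, 7, 8, 9, 11, 12, 13}
Step 18: union(7, 8) -> already same set; set of 7 now {0, 1, 2, 3, 4, 5, 6, 7, 8, 9, 11, 12, 13}
Set of 9: {0, 1, 2, 3, 4, 5, 6, 7, 8, 9, 11, 12, 13}; 10 is not a member.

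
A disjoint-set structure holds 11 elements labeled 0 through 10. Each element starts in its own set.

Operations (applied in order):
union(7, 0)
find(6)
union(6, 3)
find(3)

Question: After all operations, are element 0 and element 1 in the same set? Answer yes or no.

Step 1: union(7, 0) -> merged; set of 7 now {0, 7}
Step 2: find(6) -> no change; set of 6 is {6}
Step 3: union(6, 3) -> merged; set of 6 now {3, 6}
Step 4: find(3) -> no change; set of 3 is {3, 6}
Set of 0: {0, 7}; 1 is not a member.

Answer: no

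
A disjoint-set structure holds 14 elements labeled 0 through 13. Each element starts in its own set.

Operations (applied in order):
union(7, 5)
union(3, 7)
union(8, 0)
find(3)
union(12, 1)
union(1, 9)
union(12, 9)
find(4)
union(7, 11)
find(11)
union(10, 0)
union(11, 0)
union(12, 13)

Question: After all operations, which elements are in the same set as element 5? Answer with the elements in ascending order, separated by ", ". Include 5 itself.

Answer: 0, 3, 5, 7, 8, 10, 11

Derivation:
Step 1: union(7, 5) -> merged; set of 7 now {5, 7}
Step 2: union(3, 7) -> merged; set of 3 now {3, 5, 7}
Step 3: union(8, 0) -> merged; set of 8 now {0, 8}
Step 4: find(3) -> no change; set of 3 is {3, 5, 7}
Step 5: union(12, 1) -> merged; set of 12 now {1, 12}
Step 6: union(1, 9) -> merged; set of 1 now {1, 9, 12}
Step 7: union(12, 9) -> already same set; set of 12 now {1, 9, 12}
Step 8: find(4) -> no change; set of 4 is {4}
Step 9: union(7, 11) -> merged; set of 7 now {3, 5, 7, 11}
Step 10: find(11) -> no change; set of 11 is {3, 5, 7, 11}
Step 11: union(10, 0) -> merged; set of 10 now {0, 8, 10}
Step 12: union(11, 0) -> merged; set of 11 now {0, 3, 5, 7, 8, 10, 11}
Step 13: union(12, 13) -> merged; set of 12 now {1, 9, 12, 13}
Component of 5: {0, 3, 5, 7, 8, 10, 11}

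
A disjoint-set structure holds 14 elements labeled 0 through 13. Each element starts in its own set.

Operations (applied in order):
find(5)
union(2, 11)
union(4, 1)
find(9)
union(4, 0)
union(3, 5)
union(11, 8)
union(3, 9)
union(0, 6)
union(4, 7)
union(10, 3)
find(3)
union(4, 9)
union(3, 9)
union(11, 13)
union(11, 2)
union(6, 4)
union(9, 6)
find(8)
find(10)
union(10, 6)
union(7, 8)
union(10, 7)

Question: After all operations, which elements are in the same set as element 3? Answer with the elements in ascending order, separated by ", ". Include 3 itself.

Answer: 0, 1, 2, 3, 4, 5, 6, 7, 8, 9, 10, 11, 13

Derivation:
Step 1: find(5) -> no change; set of 5 is {5}
Step 2: union(2, 11) -> merged; set of 2 now {2, 11}
Step 3: union(4, 1) -> merged; set of 4 now {1, 4}
Step 4: find(9) -> no change; set of 9 is {9}
Step 5: union(4, 0) -> merged; set of 4 now {0, 1, 4}
Step 6: union(3, 5) -> merged; set of 3 now {3, 5}
Step 7: union(11, 8) -> merged; set of 11 now {2, 8, 11}
Step 8: union(3, 9) -> merged; set of 3 now {3, 5, 9}
Step 9: union(0, 6) -> merged; set of 0 now {0, 1, 4, 6}
Step 10: union(4, 7) -> merged; set of 4 now {0, 1, 4, 6, 7}
Step 11: union(10, 3) -> merged; set of 10 now {3, 5, 9, 10}
Step 12: find(3) -> no change; set of 3 is {3, 5, 9, 10}
Step 13: union(4, 9) -> merged; set of 4 now {0, 1, 3, 4, 5, 6, 7, 9, 10}
Step 14: union(3, 9) -> already same set; set of 3 now {0, 1, 3, 4, 5, 6, 7, 9, 10}
Step 15: union(11, 13) -> merged; set of 11 now {2, 8, 11, 13}
Step 16: union(11, 2) -> already same set; set of 11 now {2, 8, 11, 13}
Step 17: union(6, 4) -> already same set; set of 6 now {0, 1, 3, 4, 5, 6, 7, 9, 10}
Step 18: union(9, 6) -> already same set; set of 9 now {0, 1, 3, 4, 5, 6, 7, 9, 10}
Step 19: find(8) -> no change; set of 8 is {2, 8, 11, 13}
Step 20: find(10) -> no change; set of 10 is {0, 1, 3, 4, 5, 6, 7, 9, 10}
Step 21: union(10, 6) -> already same set; set of 10 now {0, 1, 3, 4, 5, 6, 7, 9, 10}
Step 22: union(7, 8) -> merged; set of 7 now {0, 1, 2, 3, 4, 5, 6, 7, 8, 9, 10, 11, 13}
Step 23: union(10, 7) -> already same set; set of 10 now {0, 1, 2, 3, 4, 5, 6, 7, 8, 9, 10, 11, 13}
Component of 3: {0, 1, 2, 3, 4, 5, 6, 7, 8, 9, 10, 11, 13}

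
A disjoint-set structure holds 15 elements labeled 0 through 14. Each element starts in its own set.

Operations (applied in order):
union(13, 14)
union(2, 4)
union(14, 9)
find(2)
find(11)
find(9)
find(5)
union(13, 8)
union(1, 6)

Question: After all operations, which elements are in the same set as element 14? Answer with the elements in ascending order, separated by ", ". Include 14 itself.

Step 1: union(13, 14) -> merged; set of 13 now {13, 14}
Step 2: union(2, 4) -> merged; set of 2 now {2, 4}
Step 3: union(14, 9) -> merged; set of 14 now {9, 13, 14}
Step 4: find(2) -> no change; set of 2 is {2, 4}
Step 5: find(11) -> no change; set of 11 is {11}
Step 6: find(9) -> no change; set of 9 is {9, 13, 14}
Step 7: find(5) -> no change; set of 5 is {5}
Step 8: union(13, 8) -> merged; set of 13 now {8, 9, 13, 14}
Step 9: union(1, 6) -> merged; set of 1 now {1, 6}
Component of 14: {8, 9, 13, 14}

Answer: 8, 9, 13, 14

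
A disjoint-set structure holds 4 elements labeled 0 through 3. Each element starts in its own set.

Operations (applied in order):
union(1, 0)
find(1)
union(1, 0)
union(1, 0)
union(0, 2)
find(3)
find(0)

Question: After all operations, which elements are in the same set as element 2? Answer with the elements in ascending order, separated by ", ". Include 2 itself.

Answer: 0, 1, 2

Derivation:
Step 1: union(1, 0) -> merged; set of 1 now {0, 1}
Step 2: find(1) -> no change; set of 1 is {0, 1}
Step 3: union(1, 0) -> already same set; set of 1 now {0, 1}
Step 4: union(1, 0) -> already same set; set of 1 now {0, 1}
Step 5: union(0, 2) -> merged; set of 0 now {0, 1, 2}
Step 6: find(3) -> no change; set of 3 is {3}
Step 7: find(0) -> no change; set of 0 is {0, 1, 2}
Component of 2: {0, 1, 2}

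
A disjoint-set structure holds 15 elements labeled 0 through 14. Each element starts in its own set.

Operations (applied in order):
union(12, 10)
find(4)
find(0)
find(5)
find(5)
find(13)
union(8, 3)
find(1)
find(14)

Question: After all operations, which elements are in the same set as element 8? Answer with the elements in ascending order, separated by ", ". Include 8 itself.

Step 1: union(12, 10) -> merged; set of 12 now {10, 12}
Step 2: find(4) -> no change; set of 4 is {4}
Step 3: find(0) -> no change; set of 0 is {0}
Step 4: find(5) -> no change; set of 5 is {5}
Step 5: find(5) -> no change; set of 5 is {5}
Step 6: find(13) -> no change; set of 13 is {13}
Step 7: union(8, 3) -> merged; set of 8 now {3, 8}
Step 8: find(1) -> no change; set of 1 is {1}
Step 9: find(14) -> no change; set of 14 is {14}
Component of 8: {3, 8}

Answer: 3, 8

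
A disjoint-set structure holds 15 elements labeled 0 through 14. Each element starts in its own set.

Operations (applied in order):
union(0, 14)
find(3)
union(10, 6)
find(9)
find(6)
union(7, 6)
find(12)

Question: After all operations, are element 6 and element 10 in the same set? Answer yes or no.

Step 1: union(0, 14) -> merged; set of 0 now {0, 14}
Step 2: find(3) -> no change; set of 3 is {3}
Step 3: union(10, 6) -> merged; set of 10 now {6, 10}
Step 4: find(9) -> no change; set of 9 is {9}
Step 5: find(6) -> no change; set of 6 is {6, 10}
Step 6: union(7, 6) -> merged; set of 7 now {6, 7, 10}
Step 7: find(12) -> no change; set of 12 is {12}
Set of 6: {6, 7, 10}; 10 is a member.

Answer: yes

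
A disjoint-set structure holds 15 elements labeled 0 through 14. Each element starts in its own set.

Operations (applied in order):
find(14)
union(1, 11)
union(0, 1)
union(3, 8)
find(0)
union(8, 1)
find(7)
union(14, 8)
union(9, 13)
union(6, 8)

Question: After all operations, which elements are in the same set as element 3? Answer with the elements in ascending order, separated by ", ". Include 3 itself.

Step 1: find(14) -> no change; set of 14 is {14}
Step 2: union(1, 11) -> merged; set of 1 now {1, 11}
Step 3: union(0, 1) -> merged; set of 0 now {0, 1, 11}
Step 4: union(3, 8) -> merged; set of 3 now {3, 8}
Step 5: find(0) -> no change; set of 0 is {0, 1, 11}
Step 6: union(8, 1) -> merged; set of 8 now {0, 1, 3, 8, 11}
Step 7: find(7) -> no change; set of 7 is {7}
Step 8: union(14, 8) -> merged; set of 14 now {0, 1, 3, 8, 11, 14}
Step 9: union(9, 13) -> merged; set of 9 now {9, 13}
Step 10: union(6, 8) -> merged; set of 6 now {0, 1, 3, 6, 8, 11, 14}
Component of 3: {0, 1, 3, 6, 8, 11, 14}

Answer: 0, 1, 3, 6, 8, 11, 14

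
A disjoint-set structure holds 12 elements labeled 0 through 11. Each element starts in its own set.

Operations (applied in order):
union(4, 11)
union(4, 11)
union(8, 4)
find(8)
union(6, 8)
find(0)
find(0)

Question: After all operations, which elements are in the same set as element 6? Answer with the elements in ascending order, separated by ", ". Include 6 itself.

Step 1: union(4, 11) -> merged; set of 4 now {4, 11}
Step 2: union(4, 11) -> already same set; set of 4 now {4, 11}
Step 3: union(8, 4) -> merged; set of 8 now {4, 8, 11}
Step 4: find(8) -> no change; set of 8 is {4, 8, 11}
Step 5: union(6, 8) -> merged; set of 6 now {4, 6, 8, 11}
Step 6: find(0) -> no change; set of 0 is {0}
Step 7: find(0) -> no change; set of 0 is {0}
Component of 6: {4, 6, 8, 11}

Answer: 4, 6, 8, 11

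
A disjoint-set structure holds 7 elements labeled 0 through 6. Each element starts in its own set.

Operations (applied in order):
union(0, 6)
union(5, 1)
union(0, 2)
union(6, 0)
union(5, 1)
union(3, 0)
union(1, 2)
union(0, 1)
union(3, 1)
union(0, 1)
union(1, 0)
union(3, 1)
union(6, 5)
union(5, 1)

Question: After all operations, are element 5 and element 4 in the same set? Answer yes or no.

Step 1: union(0, 6) -> merged; set of 0 now {0, 6}
Step 2: union(5, 1) -> merged; set of 5 now {1, 5}
Step 3: union(0, 2) -> merged; set of 0 now {0, 2, 6}
Step 4: union(6, 0) -> already same set; set of 6 now {0, 2, 6}
Step 5: union(5, 1) -> already same set; set of 5 now {1, 5}
Step 6: union(3, 0) -> merged; set of 3 now {0, 2, 3, 6}
Step 7: union(1, 2) -> merged; set of 1 now {0, 1, 2, 3, 5, 6}
Step 8: union(0, 1) -> already same set; set of 0 now {0, 1, 2, 3, 5, 6}
Step 9: union(3, 1) -> already same set; set of 3 now {0, 1, 2, 3, 5, 6}
Step 10: union(0, 1) -> already same set; set of 0 now {0, 1, 2, 3, 5, 6}
Step 11: union(1, 0) -> already same set; set of 1 now {0, 1, 2, 3, 5, 6}
Step 12: union(3, 1) -> already same set; set of 3 now {0, 1, 2, 3, 5, 6}
Step 13: union(6, 5) -> already same set; set of 6 now {0, 1, 2, 3, 5, 6}
Step 14: union(5, 1) -> already same set; set of 5 now {0, 1, 2, 3, 5, 6}
Set of 5: {0, 1, 2, 3, 5, 6}; 4 is not a member.

Answer: no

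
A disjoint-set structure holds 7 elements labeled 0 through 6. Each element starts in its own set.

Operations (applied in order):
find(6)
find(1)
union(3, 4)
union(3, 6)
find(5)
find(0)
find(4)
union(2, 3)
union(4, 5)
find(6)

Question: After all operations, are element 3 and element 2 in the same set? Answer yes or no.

Step 1: find(6) -> no change; set of 6 is {6}
Step 2: find(1) -> no change; set of 1 is {1}
Step 3: union(3, 4) -> merged; set of 3 now {3, 4}
Step 4: union(3, 6) -> merged; set of 3 now {3, 4, 6}
Step 5: find(5) -> no change; set of 5 is {5}
Step 6: find(0) -> no change; set of 0 is {0}
Step 7: find(4) -> no change; set of 4 is {3, 4, 6}
Step 8: union(2, 3) -> merged; set of 2 now {2, 3, 4, 6}
Step 9: union(4, 5) -> merged; set of 4 now {2, 3, 4, 5, 6}
Step 10: find(6) -> no change; set of 6 is {2, 3, 4, 5, 6}
Set of 3: {2, 3, 4, 5, 6}; 2 is a member.

Answer: yes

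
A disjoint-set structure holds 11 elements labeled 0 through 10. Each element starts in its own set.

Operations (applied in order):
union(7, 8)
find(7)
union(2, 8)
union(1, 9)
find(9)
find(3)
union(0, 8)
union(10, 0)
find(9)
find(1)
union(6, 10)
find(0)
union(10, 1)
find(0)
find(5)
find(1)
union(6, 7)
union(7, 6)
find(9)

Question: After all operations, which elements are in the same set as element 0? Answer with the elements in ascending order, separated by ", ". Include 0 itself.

Answer: 0, 1, 2, 6, 7, 8, 9, 10

Derivation:
Step 1: union(7, 8) -> merged; set of 7 now {7, 8}
Step 2: find(7) -> no change; set of 7 is {7, 8}
Step 3: union(2, 8) -> merged; set of 2 now {2, 7, 8}
Step 4: union(1, 9) -> merged; set of 1 now {1, 9}
Step 5: find(9) -> no change; set of 9 is {1, 9}
Step 6: find(3) -> no change; set of 3 is {3}
Step 7: union(0, 8) -> merged; set of 0 now {0, 2, 7, 8}
Step 8: union(10, 0) -> merged; set of 10 now {0, 2, 7, 8, 10}
Step 9: find(9) -> no change; set of 9 is {1, 9}
Step 10: find(1) -> no change; set of 1 is {1, 9}
Step 11: union(6, 10) -> merged; set of 6 now {0, 2, 6, 7, 8, 10}
Step 12: find(0) -> no change; set of 0 is {0, 2, 6, 7, 8, 10}
Step 13: union(10, 1) -> merged; set of 10 now {0, 1, 2, 6, 7, 8, 9, 10}
Step 14: find(0) -> no change; set of 0 is {0, 1, 2, 6, 7, 8, 9, 10}
Step 15: find(5) -> no change; set of 5 is {5}
Step 16: find(1) -> no change; set of 1 is {0, 1, 2, 6, 7, 8, 9, 10}
Step 17: union(6, 7) -> already same set; set of 6 now {0, 1, 2, 6, 7, 8, 9, 10}
Step 18: union(7, 6) -> already same set; set of 7 now {0, 1, 2, 6, 7, 8, 9, 10}
Step 19: find(9) -> no change; set of 9 is {0, 1, 2, 6, 7, 8, 9, 10}
Component of 0: {0, 1, 2, 6, 7, 8, 9, 10}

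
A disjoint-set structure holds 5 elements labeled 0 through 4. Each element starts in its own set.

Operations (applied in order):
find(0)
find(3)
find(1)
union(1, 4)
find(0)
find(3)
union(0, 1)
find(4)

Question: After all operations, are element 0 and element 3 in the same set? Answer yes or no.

Answer: no

Derivation:
Step 1: find(0) -> no change; set of 0 is {0}
Step 2: find(3) -> no change; set of 3 is {3}
Step 3: find(1) -> no change; set of 1 is {1}
Step 4: union(1, 4) -> merged; set of 1 now {1, 4}
Step 5: find(0) -> no change; set of 0 is {0}
Step 6: find(3) -> no change; set of 3 is {3}
Step 7: union(0, 1) -> merged; set of 0 now {0, 1, 4}
Step 8: find(4) -> no change; set of 4 is {0, 1, 4}
Set of 0: {0, 1, 4}; 3 is not a member.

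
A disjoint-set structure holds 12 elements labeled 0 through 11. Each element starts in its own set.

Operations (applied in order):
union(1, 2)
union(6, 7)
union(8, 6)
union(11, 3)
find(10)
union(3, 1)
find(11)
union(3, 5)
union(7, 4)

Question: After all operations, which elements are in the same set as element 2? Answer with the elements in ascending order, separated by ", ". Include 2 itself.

Step 1: union(1, 2) -> merged; set of 1 now {1, 2}
Step 2: union(6, 7) -> merged; set of 6 now {6, 7}
Step 3: union(8, 6) -> merged; set of 8 now {6, 7, 8}
Step 4: union(11, 3) -> merged; set of 11 now {3, 11}
Step 5: find(10) -> no change; set of 10 is {10}
Step 6: union(3, 1) -> merged; set of 3 now {1, 2, 3, 11}
Step 7: find(11) -> no change; set of 11 is {1, 2, 3, 11}
Step 8: union(3, 5) -> merged; set of 3 now {1, 2, 3, 5, 11}
Step 9: union(7, 4) -> merged; set of 7 now {4, 6, 7, 8}
Component of 2: {1, 2, 3, 5, 11}

Answer: 1, 2, 3, 5, 11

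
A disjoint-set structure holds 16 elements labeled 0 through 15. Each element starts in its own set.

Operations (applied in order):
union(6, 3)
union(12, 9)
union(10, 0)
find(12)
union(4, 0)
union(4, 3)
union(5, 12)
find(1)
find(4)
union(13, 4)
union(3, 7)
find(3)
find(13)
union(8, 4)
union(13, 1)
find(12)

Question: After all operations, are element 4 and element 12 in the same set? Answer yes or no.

Answer: no

Derivation:
Step 1: union(6, 3) -> merged; set of 6 now {3, 6}
Step 2: union(12, 9) -> merged; set of 12 now {9, 12}
Step 3: union(10, 0) -> merged; set of 10 now {0, 10}
Step 4: find(12) -> no change; set of 12 is {9, 12}
Step 5: union(4, 0) -> merged; set of 4 now {0, 4, 10}
Step 6: union(4, 3) -> merged; set of 4 now {0, 3, 4, 6, 10}
Step 7: union(5, 12) -> merged; set of 5 now {5, 9, 12}
Step 8: find(1) -> no change; set of 1 is {1}
Step 9: find(4) -> no change; set of 4 is {0, 3, 4, 6, 10}
Step 10: union(13, 4) -> merged; set of 13 now {0, 3, 4, 6, 10, 13}
Step 11: union(3, 7) -> merged; set of 3 now {0, 3, 4, 6, 7, 10, 13}
Step 12: find(3) -> no change; set of 3 is {0, 3, 4, 6, 7, 10, 13}
Step 13: find(13) -> no change; set of 13 is {0, 3, 4, 6, 7, 10, 13}
Step 14: union(8, 4) -> merged; set of 8 now {0, 3, 4, 6, 7, 8, 10, 13}
Step 15: union(13, 1) -> merged; set of 13 now {0, 1, 3, 4, 6, 7, 8, 10, 13}
Step 16: find(12) -> no change; set of 12 is {5, 9, 12}
Set of 4: {0, 1, 3, 4, 6, 7, 8, 10, 13}; 12 is not a member.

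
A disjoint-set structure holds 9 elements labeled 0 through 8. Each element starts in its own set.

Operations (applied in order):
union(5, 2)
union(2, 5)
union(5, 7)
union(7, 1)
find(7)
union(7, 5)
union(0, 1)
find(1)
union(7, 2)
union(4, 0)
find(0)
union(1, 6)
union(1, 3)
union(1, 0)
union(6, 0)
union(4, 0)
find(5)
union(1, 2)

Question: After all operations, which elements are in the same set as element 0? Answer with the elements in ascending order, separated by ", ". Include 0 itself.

Step 1: union(5, 2) -> merged; set of 5 now {2, 5}
Step 2: union(2, 5) -> already same set; set of 2 now {2, 5}
Step 3: union(5, 7) -> merged; set of 5 now {2, 5, 7}
Step 4: union(7, 1) -> merged; set of 7 now {1, 2, 5, 7}
Step 5: find(7) -> no change; set of 7 is {1, 2, 5, 7}
Step 6: union(7, 5) -> already same set; set of 7 now {1, 2, 5, 7}
Step 7: union(0, 1) -> merged; set of 0 now {0, 1, 2, 5, 7}
Step 8: find(1) -> no change; set of 1 is {0, 1, 2, 5, 7}
Step 9: union(7, 2) -> already same set; set of 7 now {0, 1, 2, 5, 7}
Step 10: union(4, 0) -> merged; set of 4 now {0, 1, 2, 4, 5, 7}
Step 11: find(0) -> no change; set of 0 is {0, 1, 2, 4, 5, 7}
Step 12: union(1, 6) -> merged; set of 1 now {0, 1, 2, 4, 5, 6, 7}
Step 13: union(1, 3) -> merged; set of 1 now {0, 1, 2, 3, 4, 5, 6, 7}
Step 14: union(1, 0) -> already same set; set of 1 now {0, 1, 2, 3, 4, 5, 6, 7}
Step 15: union(6, 0) -> already same set; set of 6 now {0, 1, 2, 3, 4, 5, 6, 7}
Step 16: union(4, 0) -> already same set; set of 4 now {0, 1, 2, 3, 4, 5, 6, 7}
Step 17: find(5) -> no change; set of 5 is {0, 1, 2, 3, 4, 5, 6, 7}
Step 18: union(1, 2) -> already same set; set of 1 now {0, 1, 2, 3, 4, 5, 6, 7}
Component of 0: {0, 1, 2, 3, 4, 5, 6, 7}

Answer: 0, 1, 2, 3, 4, 5, 6, 7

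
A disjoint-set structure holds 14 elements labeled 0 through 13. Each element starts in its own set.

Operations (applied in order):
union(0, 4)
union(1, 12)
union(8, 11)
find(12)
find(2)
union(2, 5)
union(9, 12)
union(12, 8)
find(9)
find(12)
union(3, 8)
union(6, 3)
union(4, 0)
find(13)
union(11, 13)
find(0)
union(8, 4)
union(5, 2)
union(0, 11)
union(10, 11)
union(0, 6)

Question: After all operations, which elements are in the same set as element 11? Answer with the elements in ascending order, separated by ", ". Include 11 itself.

Answer: 0, 1, 3, 4, 6, 8, 9, 10, 11, 12, 13

Derivation:
Step 1: union(0, 4) -> merged; set of 0 now {0, 4}
Step 2: union(1, 12) -> merged; set of 1 now {1, 12}
Step 3: union(8, 11) -> merged; set of 8 now {8, 11}
Step 4: find(12) -> no change; set of 12 is {1, 12}
Step 5: find(2) -> no change; set of 2 is {2}
Step 6: union(2, 5) -> merged; set of 2 now {2, 5}
Step 7: union(9, 12) -> merged; set of 9 now {1, 9, 12}
Step 8: union(12, 8) -> merged; set of 12 now {1, 8, 9, 11, 12}
Step 9: find(9) -> no change; set of 9 is {1, 8, 9, 11, 12}
Step 10: find(12) -> no change; set of 12 is {1, 8, 9, 11, 12}
Step 11: union(3, 8) -> merged; set of 3 now {1, 3, 8, 9, 11, 12}
Step 12: union(6, 3) -> merged; set of 6 now {1, 3, 6, 8, 9, 11, 12}
Step 13: union(4, 0) -> already same set; set of 4 now {0, 4}
Step 14: find(13) -> no change; set of 13 is {13}
Step 15: union(11, 13) -> merged; set of 11 now {1, 3, 6, 8, 9, 11, 12, 13}
Step 16: find(0) -> no change; set of 0 is {0, 4}
Step 17: union(8, 4) -> merged; set of 8 now {0, 1, 3, 4, 6, 8, 9, 11, 12, 13}
Step 18: union(5, 2) -> already same set; set of 5 now {2, 5}
Step 19: union(0, 11) -> already same set; set of 0 now {0, 1, 3, 4, 6, 8, 9, 11, 12, 13}
Step 20: union(10, 11) -> merged; set of 10 now {0, 1, 3, 4, 6, 8, 9, 10, 11, 12, 13}
Step 21: union(0, 6) -> already same set; set of 0 now {0, 1, 3, 4, 6, 8, 9, 10, 11, 12, 13}
Component of 11: {0, 1, 3, 4, 6, 8, 9, 10, 11, 12, 13}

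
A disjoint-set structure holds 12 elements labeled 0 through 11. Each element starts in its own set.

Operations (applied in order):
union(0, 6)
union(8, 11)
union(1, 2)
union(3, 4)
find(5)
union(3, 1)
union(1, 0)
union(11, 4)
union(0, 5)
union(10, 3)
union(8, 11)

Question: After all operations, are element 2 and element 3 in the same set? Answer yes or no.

Step 1: union(0, 6) -> merged; set of 0 now {0, 6}
Step 2: union(8, 11) -> merged; set of 8 now {8, 11}
Step 3: union(1, 2) -> merged; set of 1 now {1, 2}
Step 4: union(3, 4) -> merged; set of 3 now {3, 4}
Step 5: find(5) -> no change; set of 5 is {5}
Step 6: union(3, 1) -> merged; set of 3 now {1, 2, 3, 4}
Step 7: union(1, 0) -> merged; set of 1 now {0, 1, 2, 3, 4, 6}
Step 8: union(11, 4) -> merged; set of 11 now {0, 1, 2, 3, 4, 6, 8, 11}
Step 9: union(0, 5) -> merged; set of 0 now {0, 1, 2, 3, 4, 5, 6, 8, 11}
Step 10: union(10, 3) -> merged; set of 10 now {0, 1, 2, 3, 4, 5, 6, 8, 10, 11}
Step 11: union(8, 11) -> already same set; set of 8 now {0, 1, 2, 3, 4, 5, 6, 8, 10, 11}
Set of 2: {0, 1, 2, 3, 4, 5, 6, 8, 10, 11}; 3 is a member.

Answer: yes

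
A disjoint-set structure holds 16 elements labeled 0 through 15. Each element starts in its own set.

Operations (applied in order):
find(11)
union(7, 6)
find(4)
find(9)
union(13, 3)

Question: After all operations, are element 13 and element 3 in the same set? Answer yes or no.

Answer: yes

Derivation:
Step 1: find(11) -> no change; set of 11 is {11}
Step 2: union(7, 6) -> merged; set of 7 now {6, 7}
Step 3: find(4) -> no change; set of 4 is {4}
Step 4: find(9) -> no change; set of 9 is {9}
Step 5: union(13, 3) -> merged; set of 13 now {3, 13}
Set of 13: {3, 13}; 3 is a member.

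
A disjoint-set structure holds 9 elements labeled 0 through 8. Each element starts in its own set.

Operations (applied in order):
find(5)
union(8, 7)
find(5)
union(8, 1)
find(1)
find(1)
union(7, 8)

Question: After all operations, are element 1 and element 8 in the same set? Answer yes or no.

Answer: yes

Derivation:
Step 1: find(5) -> no change; set of 5 is {5}
Step 2: union(8, 7) -> merged; set of 8 now {7, 8}
Step 3: find(5) -> no change; set of 5 is {5}
Step 4: union(8, 1) -> merged; set of 8 now {1, 7, 8}
Step 5: find(1) -> no change; set of 1 is {1, 7, 8}
Step 6: find(1) -> no change; set of 1 is {1, 7, 8}
Step 7: union(7, 8) -> already same set; set of 7 now {1, 7, 8}
Set of 1: {1, 7, 8}; 8 is a member.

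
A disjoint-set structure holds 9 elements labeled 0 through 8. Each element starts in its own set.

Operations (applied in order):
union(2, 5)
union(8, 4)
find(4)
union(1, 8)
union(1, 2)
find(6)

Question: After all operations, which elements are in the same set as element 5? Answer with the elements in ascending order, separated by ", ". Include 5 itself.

Answer: 1, 2, 4, 5, 8

Derivation:
Step 1: union(2, 5) -> merged; set of 2 now {2, 5}
Step 2: union(8, 4) -> merged; set of 8 now {4, 8}
Step 3: find(4) -> no change; set of 4 is {4, 8}
Step 4: union(1, 8) -> merged; set of 1 now {1, 4, 8}
Step 5: union(1, 2) -> merged; set of 1 now {1, 2, 4, 5, 8}
Step 6: find(6) -> no change; set of 6 is {6}
Component of 5: {1, 2, 4, 5, 8}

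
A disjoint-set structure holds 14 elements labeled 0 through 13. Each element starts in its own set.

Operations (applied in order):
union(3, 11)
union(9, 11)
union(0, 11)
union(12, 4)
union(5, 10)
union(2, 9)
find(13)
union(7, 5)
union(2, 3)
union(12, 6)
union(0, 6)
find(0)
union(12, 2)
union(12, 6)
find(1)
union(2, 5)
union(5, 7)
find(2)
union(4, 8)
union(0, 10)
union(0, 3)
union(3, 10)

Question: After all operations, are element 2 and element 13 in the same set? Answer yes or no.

Answer: no

Derivation:
Step 1: union(3, 11) -> merged; set of 3 now {3, 11}
Step 2: union(9, 11) -> merged; set of 9 now {3, 9, 11}
Step 3: union(0, 11) -> merged; set of 0 now {0, 3, 9, 11}
Step 4: union(12, 4) -> merged; set of 12 now {4, 12}
Step 5: union(5, 10) -> merged; set of 5 now {5, 10}
Step 6: union(2, 9) -> merged; set of 2 now {0, 2, 3, 9, 11}
Step 7: find(13) -> no change; set of 13 is {13}
Step 8: union(7, 5) -> merged; set of 7 now {5, 7, 10}
Step 9: union(2, 3) -> already same set; set of 2 now {0, 2, 3, 9, 11}
Step 10: union(12, 6) -> merged; set of 12 now {4, 6, 12}
Step 11: union(0, 6) -> merged; set of 0 now {0, 2, 3, 4, 6, 9, 11, 12}
Step 12: find(0) -> no change; set of 0 is {0, 2, 3, 4, 6, 9, 11, 12}
Step 13: union(12, 2) -> already same set; set of 12 now {0, 2, 3, 4, 6, 9, 11, 12}
Step 14: union(12, 6) -> already same set; set of 12 now {0, 2, 3, 4, 6, 9, 11, 12}
Step 15: find(1) -> no change; set of 1 is {1}
Step 16: union(2, 5) -> merged; set of 2 now {0, 2, 3, 4, 5, 6, 7, 9, 10, 11, 12}
Step 17: union(5, 7) -> already same set; set of 5 now {0, 2, 3, 4, 5, 6, 7, 9, 10, 11, 12}
Step 18: find(2) -> no change; set of 2 is {0, 2, 3, 4, 5, 6, 7, 9, 10, 11, 12}
Step 19: union(4, 8) -> merged; set of 4 now {0, 2, 3, 4, 5, 6, 7, 8, 9, 10, 11, 12}
Step 20: union(0, 10) -> already same set; set of 0 now {0, 2, 3, 4, 5, 6, 7, 8, 9, 10, 11, 12}
Step 21: union(0, 3) -> already same set; set of 0 now {0, 2, 3, 4, 5, 6, 7, 8, 9, 10, 11, 12}
Step 22: union(3, 10) -> already same set; set of 3 now {0, 2, 3, 4, 5, 6, 7, 8, 9, 10, 11, 12}
Set of 2: {0, 2, 3, 4, 5, 6, 7, 8, 9, 10, 11, 12}; 13 is not a member.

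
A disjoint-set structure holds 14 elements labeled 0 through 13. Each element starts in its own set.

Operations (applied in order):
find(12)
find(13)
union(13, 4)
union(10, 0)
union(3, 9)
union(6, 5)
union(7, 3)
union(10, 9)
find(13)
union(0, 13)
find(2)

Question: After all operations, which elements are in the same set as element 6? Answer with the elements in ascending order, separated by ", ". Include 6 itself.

Step 1: find(12) -> no change; set of 12 is {12}
Step 2: find(13) -> no change; set of 13 is {13}
Step 3: union(13, 4) -> merged; set of 13 now {4, 13}
Step 4: union(10, 0) -> merged; set of 10 now {0, 10}
Step 5: union(3, 9) -> merged; set of 3 now {3, 9}
Step 6: union(6, 5) -> merged; set of 6 now {5, 6}
Step 7: union(7, 3) -> merged; set of 7 now {3, 7, 9}
Step 8: union(10, 9) -> merged; set of 10 now {0, 3, 7, 9, 10}
Step 9: find(13) -> no change; set of 13 is {4, 13}
Step 10: union(0, 13) -> merged; set of 0 now {0, 3, 4, 7, 9, 10, 13}
Step 11: find(2) -> no change; set of 2 is {2}
Component of 6: {5, 6}

Answer: 5, 6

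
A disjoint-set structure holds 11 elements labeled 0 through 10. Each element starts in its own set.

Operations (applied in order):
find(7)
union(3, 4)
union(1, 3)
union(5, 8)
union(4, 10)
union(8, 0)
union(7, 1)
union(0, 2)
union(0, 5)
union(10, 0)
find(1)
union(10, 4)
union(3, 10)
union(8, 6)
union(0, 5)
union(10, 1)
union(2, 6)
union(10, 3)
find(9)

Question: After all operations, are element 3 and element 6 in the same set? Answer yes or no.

Answer: yes

Derivation:
Step 1: find(7) -> no change; set of 7 is {7}
Step 2: union(3, 4) -> merged; set of 3 now {3, 4}
Step 3: union(1, 3) -> merged; set of 1 now {1, 3, 4}
Step 4: union(5, 8) -> merged; set of 5 now {5, 8}
Step 5: union(4, 10) -> merged; set of 4 now {1, 3, 4, 10}
Step 6: union(8, 0) -> merged; set of 8 now {0, 5, 8}
Step 7: union(7, 1) -> merged; set of 7 now {1, 3, 4, 7, 10}
Step 8: union(0, 2) -> merged; set of 0 now {0, 2, 5, 8}
Step 9: union(0, 5) -> already same set; set of 0 now {0, 2, 5, 8}
Step 10: union(10, 0) -> merged; set of 10 now {0, 1, 2, 3, 4, 5, 7, 8, 10}
Step 11: find(1) -> no change; set of 1 is {0, 1, 2, 3, 4, 5, 7, 8, 10}
Step 12: union(10, 4) -> already same set; set of 10 now {0, 1, 2, 3, 4, 5, 7, 8, 10}
Step 13: union(3, 10) -> already same set; set of 3 now {0, 1, 2, 3, 4, 5, 7, 8, 10}
Step 14: union(8, 6) -> merged; set of 8 now {0, 1, 2, 3, 4, 5, 6, 7, 8, 10}
Step 15: union(0, 5) -> already same set; set of 0 now {0, 1, 2, 3, 4, 5, 6, 7, 8, 10}
Step 16: union(10, 1) -> already same set; set of 10 now {0, 1, 2, 3, 4, 5, 6, 7, 8, 10}
Step 17: union(2, 6) -> already same set; set of 2 now {0, 1, 2, 3, 4, 5, 6, 7, 8, 10}
Step 18: union(10, 3) -> already same set; set of 10 now {0, 1, 2, 3, 4, 5, 6, 7, 8, 10}
Step 19: find(9) -> no change; set of 9 is {9}
Set of 3: {0, 1, 2, 3, 4, 5, 6, 7, 8, 10}; 6 is a member.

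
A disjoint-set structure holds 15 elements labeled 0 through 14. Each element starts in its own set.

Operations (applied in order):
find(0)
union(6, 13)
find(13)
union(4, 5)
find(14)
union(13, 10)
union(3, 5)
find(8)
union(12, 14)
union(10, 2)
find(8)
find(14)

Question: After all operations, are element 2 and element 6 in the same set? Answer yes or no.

Step 1: find(0) -> no change; set of 0 is {0}
Step 2: union(6, 13) -> merged; set of 6 now {6, 13}
Step 3: find(13) -> no change; set of 13 is {6, 13}
Step 4: union(4, 5) -> merged; set of 4 now {4, 5}
Step 5: find(14) -> no change; set of 14 is {14}
Step 6: union(13, 10) -> merged; set of 13 now {6, 10, 13}
Step 7: union(3, 5) -> merged; set of 3 now {3, 4, 5}
Step 8: find(8) -> no change; set of 8 is {8}
Step 9: union(12, 14) -> merged; set of 12 now {12, 14}
Step 10: union(10, 2) -> merged; set of 10 now {2, 6, 10, 13}
Step 11: find(8) -> no change; set of 8 is {8}
Step 12: find(14) -> no change; set of 14 is {12, 14}
Set of 2: {2, 6, 10, 13}; 6 is a member.

Answer: yes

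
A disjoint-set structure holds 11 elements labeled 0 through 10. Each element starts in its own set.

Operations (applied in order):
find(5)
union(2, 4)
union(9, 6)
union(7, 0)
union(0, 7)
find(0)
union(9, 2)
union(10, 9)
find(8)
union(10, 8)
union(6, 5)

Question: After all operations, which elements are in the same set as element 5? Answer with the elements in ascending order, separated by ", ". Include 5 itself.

Answer: 2, 4, 5, 6, 8, 9, 10

Derivation:
Step 1: find(5) -> no change; set of 5 is {5}
Step 2: union(2, 4) -> merged; set of 2 now {2, 4}
Step 3: union(9, 6) -> merged; set of 9 now {6, 9}
Step 4: union(7, 0) -> merged; set of 7 now {0, 7}
Step 5: union(0, 7) -> already same set; set of 0 now {0, 7}
Step 6: find(0) -> no change; set of 0 is {0, 7}
Step 7: union(9, 2) -> merged; set of 9 now {2, 4, 6, 9}
Step 8: union(10, 9) -> merged; set of 10 now {2, 4, 6, 9, 10}
Step 9: find(8) -> no change; set of 8 is {8}
Step 10: union(10, 8) -> merged; set of 10 now {2, 4, 6, 8, 9, 10}
Step 11: union(6, 5) -> merged; set of 6 now {2, 4, 5, 6, 8, 9, 10}
Component of 5: {2, 4, 5, 6, 8, 9, 10}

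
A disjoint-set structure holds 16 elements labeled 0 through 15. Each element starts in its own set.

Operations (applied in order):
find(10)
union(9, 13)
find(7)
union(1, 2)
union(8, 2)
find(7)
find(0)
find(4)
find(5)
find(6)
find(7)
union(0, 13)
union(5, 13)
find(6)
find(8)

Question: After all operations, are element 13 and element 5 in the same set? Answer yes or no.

Answer: yes

Derivation:
Step 1: find(10) -> no change; set of 10 is {10}
Step 2: union(9, 13) -> merged; set of 9 now {9, 13}
Step 3: find(7) -> no change; set of 7 is {7}
Step 4: union(1, 2) -> merged; set of 1 now {1, 2}
Step 5: union(8, 2) -> merged; set of 8 now {1, 2, 8}
Step 6: find(7) -> no change; set of 7 is {7}
Step 7: find(0) -> no change; set of 0 is {0}
Step 8: find(4) -> no change; set of 4 is {4}
Step 9: find(5) -> no change; set of 5 is {5}
Step 10: find(6) -> no change; set of 6 is {6}
Step 11: find(7) -> no change; set of 7 is {7}
Step 12: union(0, 13) -> merged; set of 0 now {0, 9, 13}
Step 13: union(5, 13) -> merged; set of 5 now {0, 5, 9, 13}
Step 14: find(6) -> no change; set of 6 is {6}
Step 15: find(8) -> no change; set of 8 is {1, 2, 8}
Set of 13: {0, 5, 9, 13}; 5 is a member.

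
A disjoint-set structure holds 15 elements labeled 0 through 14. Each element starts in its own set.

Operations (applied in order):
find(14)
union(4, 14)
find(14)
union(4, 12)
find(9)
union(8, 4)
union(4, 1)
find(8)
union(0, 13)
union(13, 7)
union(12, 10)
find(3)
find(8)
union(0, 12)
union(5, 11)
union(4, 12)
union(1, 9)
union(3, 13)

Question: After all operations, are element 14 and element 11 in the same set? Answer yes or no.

Step 1: find(14) -> no change; set of 14 is {14}
Step 2: union(4, 14) -> merged; set of 4 now {4, 14}
Step 3: find(14) -> no change; set of 14 is {4, 14}
Step 4: union(4, 12) -> merged; set of 4 now {4, 12, 14}
Step 5: find(9) -> no change; set of 9 is {9}
Step 6: union(8, 4) -> merged; set of 8 now {4, 8, 12, 14}
Step 7: union(4, 1) -> merged; set of 4 now {1, 4, 8, 12, 14}
Step 8: find(8) -> no change; set of 8 is {1, 4, 8, 12, 14}
Step 9: union(0, 13) -> merged; set of 0 now {0, 13}
Step 10: union(13, 7) -> merged; set of 13 now {0, 7, 13}
Step 11: union(12, 10) -> merged; set of 12 now {1, 4, 8, 10, 12, 14}
Step 12: find(3) -> no change; set of 3 is {3}
Step 13: find(8) -> no change; set of 8 is {1, 4, 8, 10, 12, 14}
Step 14: union(0, 12) -> merged; set of 0 now {0, 1, 4, 7, 8, 10, 12, 13, 14}
Step 15: union(5, 11) -> merged; set of 5 now {5, 11}
Step 16: union(4, 12) -> already same set; set of 4 now {0, 1, 4, 7, 8, 10, 12, 13, 14}
Step 17: union(1, 9) -> merged; set of 1 now {0, 1, 4, 7, 8, 9, 10, 12, 13, 14}
Step 18: union(3, 13) -> merged; set of 3 now {0, 1, 3, 4, 7, 8, 9, 10, 12, 13, 14}
Set of 14: {0, 1, 3, 4, 7, 8, 9, 10, 12, 13, 14}; 11 is not a member.

Answer: no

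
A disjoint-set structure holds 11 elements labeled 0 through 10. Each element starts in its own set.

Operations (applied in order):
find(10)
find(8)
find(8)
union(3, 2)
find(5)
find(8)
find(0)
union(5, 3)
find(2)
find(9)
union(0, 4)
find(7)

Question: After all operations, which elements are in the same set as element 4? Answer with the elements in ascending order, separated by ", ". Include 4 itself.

Answer: 0, 4

Derivation:
Step 1: find(10) -> no change; set of 10 is {10}
Step 2: find(8) -> no change; set of 8 is {8}
Step 3: find(8) -> no change; set of 8 is {8}
Step 4: union(3, 2) -> merged; set of 3 now {2, 3}
Step 5: find(5) -> no change; set of 5 is {5}
Step 6: find(8) -> no change; set of 8 is {8}
Step 7: find(0) -> no change; set of 0 is {0}
Step 8: union(5, 3) -> merged; set of 5 now {2, 3, 5}
Step 9: find(2) -> no change; set of 2 is {2, 3, 5}
Step 10: find(9) -> no change; set of 9 is {9}
Step 11: union(0, 4) -> merged; set of 0 now {0, 4}
Step 12: find(7) -> no change; set of 7 is {7}
Component of 4: {0, 4}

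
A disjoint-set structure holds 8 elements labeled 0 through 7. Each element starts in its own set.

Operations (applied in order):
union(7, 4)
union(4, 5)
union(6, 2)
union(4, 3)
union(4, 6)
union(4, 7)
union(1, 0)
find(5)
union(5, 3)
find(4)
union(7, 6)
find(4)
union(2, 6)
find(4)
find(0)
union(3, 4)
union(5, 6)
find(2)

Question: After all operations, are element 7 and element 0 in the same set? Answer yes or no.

Step 1: union(7, 4) -> merged; set of 7 now {4, 7}
Step 2: union(4, 5) -> merged; set of 4 now {4, 5, 7}
Step 3: union(6, 2) -> merged; set of 6 now {2, 6}
Step 4: union(4, 3) -> merged; set of 4 now {3, 4, 5, 7}
Step 5: union(4, 6) -> merged; set of 4 now {2, 3, 4, 5, 6, 7}
Step 6: union(4, 7) -> already same set; set of 4 now {2, 3, 4, 5, 6, 7}
Step 7: union(1, 0) -> merged; set of 1 now {0, 1}
Step 8: find(5) -> no change; set of 5 is {2, 3, 4, 5, 6, 7}
Step 9: union(5, 3) -> already same set; set of 5 now {2, 3, 4, 5, 6, 7}
Step 10: find(4) -> no change; set of 4 is {2, 3, 4, 5, 6, 7}
Step 11: union(7, 6) -> already same set; set of 7 now {2, 3, 4, 5, 6, 7}
Step 12: find(4) -> no change; set of 4 is {2, 3, 4, 5, 6, 7}
Step 13: union(2, 6) -> already same set; set of 2 now {2, 3, 4, 5, 6, 7}
Step 14: find(4) -> no change; set of 4 is {2, 3, 4, 5, 6, 7}
Step 15: find(0) -> no change; set of 0 is {0, 1}
Step 16: union(3, 4) -> already same set; set of 3 now {2, 3, 4, 5, 6, 7}
Step 17: union(5, 6) -> already same set; set of 5 now {2, 3, 4, 5, 6, 7}
Step 18: find(2) -> no change; set of 2 is {2, 3, 4, 5, 6, 7}
Set of 7: {2, 3, 4, 5, 6, 7}; 0 is not a member.

Answer: no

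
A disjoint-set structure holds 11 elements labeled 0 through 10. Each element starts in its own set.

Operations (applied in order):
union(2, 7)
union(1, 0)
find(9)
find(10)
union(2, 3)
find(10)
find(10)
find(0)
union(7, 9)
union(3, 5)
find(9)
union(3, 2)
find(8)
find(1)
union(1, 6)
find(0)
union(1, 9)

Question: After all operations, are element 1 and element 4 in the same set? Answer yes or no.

Step 1: union(2, 7) -> merged; set of 2 now {2, 7}
Step 2: union(1, 0) -> merged; set of 1 now {0, 1}
Step 3: find(9) -> no change; set of 9 is {9}
Step 4: find(10) -> no change; set of 10 is {10}
Step 5: union(2, 3) -> merged; set of 2 now {2, 3, 7}
Step 6: find(10) -> no change; set of 10 is {10}
Step 7: find(10) -> no change; set of 10 is {10}
Step 8: find(0) -> no change; set of 0 is {0, 1}
Step 9: union(7, 9) -> merged; set of 7 now {2, 3, 7, 9}
Step 10: union(3, 5) -> merged; set of 3 now {2, 3, 5, 7, 9}
Step 11: find(9) -> no change; set of 9 is {2, 3, 5, 7, 9}
Step 12: union(3, 2) -> already same set; set of 3 now {2, 3, 5, 7, 9}
Step 13: find(8) -> no change; set of 8 is {8}
Step 14: find(1) -> no change; set of 1 is {0, 1}
Step 15: union(1, 6) -> merged; set of 1 now {0, 1, 6}
Step 16: find(0) -> no change; set of 0 is {0, 1, 6}
Step 17: union(1, 9) -> merged; set of 1 now {0, 1, 2, 3, 5, 6, 7, 9}
Set of 1: {0, 1, 2, 3, 5, 6, 7, 9}; 4 is not a member.

Answer: no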